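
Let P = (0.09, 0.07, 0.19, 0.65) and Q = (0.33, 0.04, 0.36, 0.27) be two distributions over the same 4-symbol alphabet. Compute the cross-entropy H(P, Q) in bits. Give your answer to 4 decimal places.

H(P,Q) = −Σ p·log₂ q.
  −0.09·log₂(0.33) = 0.14395
  −0.07·log₂(0.04) = 0.32507
  −0.19·log₂(0.36) = 0.28005
  −0.65·log₂(0.27) = 1.22783
H(P,Q) = 1.9769 bits.

1.9769 bits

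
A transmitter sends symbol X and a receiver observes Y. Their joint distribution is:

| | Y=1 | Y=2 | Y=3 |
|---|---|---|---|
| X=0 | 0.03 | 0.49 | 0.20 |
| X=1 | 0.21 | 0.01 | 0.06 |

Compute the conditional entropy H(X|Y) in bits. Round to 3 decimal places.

0.404 bits

Marginals: p(X) = (0.7200, 0.2800), p(Y) = (0.2400, 0.5000, 0.2600).
H(X|Y) = Σ p(Y) · H(X|Y=·).
  Y=1: p=0.2400, H(X|Y=1) = 0.5436
  Y=2: p=0.5000, H(X|Y=2) = 0.1414
  Y=3: p=0.2600, H(X|Y=3) = 0.7793
Weighted sum = 0.404 bits.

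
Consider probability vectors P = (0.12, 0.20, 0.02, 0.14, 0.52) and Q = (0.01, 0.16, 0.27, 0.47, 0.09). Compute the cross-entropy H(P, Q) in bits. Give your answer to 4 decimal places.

H(P,Q) = −Σ p·log₂ q.
  −0.12·log₂(0.01) = 0.79726
  −0.20·log₂(0.16) = 0.52877
  −0.02·log₂(0.27) = 0.03778
  −0.14·log₂(0.47) = 0.15250
  −0.52·log₂(0.09) = 1.80644
H(P,Q) = 3.3228 bits.

3.3228 bits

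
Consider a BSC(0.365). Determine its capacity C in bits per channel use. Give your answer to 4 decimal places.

0.0532 bits

Binary symmetric channel: C = 1 − h₂(ε) where h₂ is the binary entropy function.
h₂(0.365) = −0.365·log₂0.365 − 0.635·log₂0.635 = 0.9468.
C = 1 − 0.9468 = 0.0532 bits per channel use.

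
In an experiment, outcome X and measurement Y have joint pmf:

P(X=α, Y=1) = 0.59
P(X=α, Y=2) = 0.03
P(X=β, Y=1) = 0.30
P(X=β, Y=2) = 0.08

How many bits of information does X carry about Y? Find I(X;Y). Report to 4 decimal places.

0.0445 bits

Marginals: p(X) = (0.6200, 0.3800), p(Y) = (0.8900, 0.1100).
I(X;Y) = Σ p(x,y)·log₂[p(x,y)/(p(x)p(y))].
  (α,1): 0.59·log₂(1.0692) = 0.05698
  (α,2): 0.03·log₂(0.4399) = -0.03554
  (β,1): 0.30·log₂(0.8870) = -0.05187
  (β,2): 0.08·log₂(1.9139) = 0.07492
Sum = 0.0445 bits.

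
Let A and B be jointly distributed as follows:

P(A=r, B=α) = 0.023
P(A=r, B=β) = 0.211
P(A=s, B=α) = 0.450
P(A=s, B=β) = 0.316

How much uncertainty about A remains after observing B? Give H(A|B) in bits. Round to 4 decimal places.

Chain rule: H(A|B) = H(A,B) − H(B).
Marginals: p(A) = (0.2340, 0.7660), p(B) = (0.4730, 0.5270).
H(A,B) = 1.6424 bits; H(B) = 0.9979 bits.
H(A|B) = 1.6424 − 0.9979 = 0.6445 bits.

0.6445 bits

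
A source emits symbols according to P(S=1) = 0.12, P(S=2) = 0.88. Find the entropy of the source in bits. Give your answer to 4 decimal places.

H(S) = −Σ p·log₂ p.
  −(0.12)·log₂(0.12) = 0.36707
  −(0.88)·log₂(0.88) = 0.16229
Sum: 0.36707 + 0.16229 = 0.5294 bits.

0.5294 bits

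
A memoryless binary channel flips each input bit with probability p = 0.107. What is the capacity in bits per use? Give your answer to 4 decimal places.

0.5092 bits

Binary symmetric channel: C = 1 − h₂(ε) where h₂ is the binary entropy function.
h₂(0.107) = −0.107·log₂0.107 − 0.893·log₂0.893 = 0.4908.
C = 1 − 0.4908 = 0.5092 bits per channel use.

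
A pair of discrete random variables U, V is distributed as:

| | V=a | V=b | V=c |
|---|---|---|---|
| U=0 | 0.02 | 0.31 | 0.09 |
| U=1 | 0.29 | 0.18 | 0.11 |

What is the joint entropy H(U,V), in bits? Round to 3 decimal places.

2.263 bits

H(U,V) = −Σ p(x,y)·log₂ p(x,y) over all 6 cells.
  cell (0,a): −0.02·log₂0.02 = 0.1129
  cell (0,b): −0.31·log₂0.31 = 0.5238
  cell (0,c): −0.09·log₂0.09 = 0.3127
  cell (1,a): −0.29·log₂0.29 = 0.5179
  cell (1,b): −0.18·log₂0.18 = 0.4453
  cell (1,c): −0.11·log₂0.11 = 0.3503
Sum = 2.263 bits.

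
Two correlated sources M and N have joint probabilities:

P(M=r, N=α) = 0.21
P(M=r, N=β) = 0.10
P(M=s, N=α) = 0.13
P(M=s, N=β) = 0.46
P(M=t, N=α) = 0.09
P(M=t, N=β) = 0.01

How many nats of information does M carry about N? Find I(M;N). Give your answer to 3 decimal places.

0.145 nats

Marginals: p(M) = (0.3100, 0.5900, 0.1000), p(N) = (0.4300, 0.5700).
I(M;N) = H(M) + H(N) − H(M,N).
H(M) = 0.9046, H(N) = 0.6833, H(M,N) = 1.4432.
I(M;N) = 0.9046 + 0.6833 − 1.4432 = 0.145 nats.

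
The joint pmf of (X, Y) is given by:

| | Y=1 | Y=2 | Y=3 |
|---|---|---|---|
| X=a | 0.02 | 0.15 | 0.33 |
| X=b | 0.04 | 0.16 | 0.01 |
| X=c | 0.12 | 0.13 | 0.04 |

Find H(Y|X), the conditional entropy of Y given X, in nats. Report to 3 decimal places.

Chain rule: H(Y|X) = H(X,Y) − H(X).
Marginals: p(X) = (0.5000, 0.2100, 0.2900), p(Y) = (0.1800, 0.4400, 0.3800).
H(X,Y) = 1.8451 nats; H(X) = 1.0333 nats.
H(Y|X) = 1.8451 − 1.0333 = 0.812 nats.

0.812 nats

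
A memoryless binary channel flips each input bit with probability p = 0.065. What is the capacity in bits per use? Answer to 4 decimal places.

Binary symmetric channel: C = 1 − h₂(ε) where h₂ is the binary entropy function.
h₂(0.065) = −0.065·log₂0.065 − 0.935·log₂0.935 = 0.3470.
C = 1 − 0.3470 = 0.6530 bits per channel use.

0.6530 bits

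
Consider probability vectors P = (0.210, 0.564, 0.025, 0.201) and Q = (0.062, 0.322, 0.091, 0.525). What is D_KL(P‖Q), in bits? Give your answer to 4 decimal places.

D(P‖Q) = Σ p·log₂(p/q).
  0.210·log₂(0.210/0.062) = 0.36961
  0.564·log₂(0.564/0.322) = 0.45607
  0.025·log₂(0.025/0.091) = -0.04660
  0.201·log₂(0.201/0.525) = -0.27841
D(P‖Q) = 0.5007 bits.

0.5007 bits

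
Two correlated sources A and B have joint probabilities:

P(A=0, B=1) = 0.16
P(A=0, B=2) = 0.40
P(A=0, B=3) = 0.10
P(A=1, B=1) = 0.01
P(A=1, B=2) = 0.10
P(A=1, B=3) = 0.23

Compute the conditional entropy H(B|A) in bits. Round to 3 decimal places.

1.245 bits

Marginals: p(A) = (0.6600, 0.3400), p(B) = (0.1700, 0.5000, 0.3300).
H(B|A) = Σ p(A) · H(B|A=·).
  A=0: p=0.6600, H(B|A=0) = 1.3460
  A=1: p=0.3400, H(B|A=1) = 1.0504
Weighted sum = 1.245 bits.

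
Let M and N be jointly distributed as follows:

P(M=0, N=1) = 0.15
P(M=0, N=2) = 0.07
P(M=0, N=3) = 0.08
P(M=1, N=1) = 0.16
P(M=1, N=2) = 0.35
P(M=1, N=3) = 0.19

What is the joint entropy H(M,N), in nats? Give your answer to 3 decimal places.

H(M,N) = −Σ p(x,y)·ln p(x,y) over all 6 cells.
  cell (0,1): −0.15·ln0.15 = 0.2846
  cell (0,2): −0.07·ln0.07 = 0.1861
  cell (0,3): −0.08·ln0.08 = 0.2021
  cell (1,1): −0.16·ln0.16 = 0.2932
  cell (1,2): −0.35·ln0.35 = 0.3674
  cell (1,3): −0.19·ln0.19 = 0.3155
Sum = 1.649 nats.

1.649 nats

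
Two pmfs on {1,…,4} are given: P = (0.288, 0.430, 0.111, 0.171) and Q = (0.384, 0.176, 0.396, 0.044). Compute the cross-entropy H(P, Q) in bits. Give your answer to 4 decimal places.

2.3943 bits

H(P,Q) = −Σ p·log₂ q.
  −0.288·log₂(0.384) = 0.39768
  −0.430·log₂(0.176) = 1.07773
  −0.111·log₂(0.396) = 0.14834
  −0.171·log₂(0.044) = 0.77059
H(P,Q) = 2.3943 bits.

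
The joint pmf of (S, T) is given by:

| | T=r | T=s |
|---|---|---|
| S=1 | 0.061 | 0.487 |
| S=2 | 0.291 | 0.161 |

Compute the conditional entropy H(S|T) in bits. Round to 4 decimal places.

0.7583 bits

Marginals: p(S) = (0.5480, 0.4520), p(T) = (0.3520, 0.6480).
H(S|T) = Σ p(T) · H(S|T=·).
  T=r: p=0.3520, H(S|T=r) = 0.6652
  T=s: p=0.6480, H(S|T=s) = 0.8088
Weighted sum = 0.7583 bits.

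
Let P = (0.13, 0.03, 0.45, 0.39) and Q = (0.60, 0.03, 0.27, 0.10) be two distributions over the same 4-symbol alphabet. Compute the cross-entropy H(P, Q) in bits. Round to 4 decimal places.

2.3932 bits

H(P,Q) = −Σ p·log₂ q.
  −0.13·log₂(0.60) = 0.09581
  −0.03·log₂(0.03) = 0.15177
  −0.45·log₂(0.27) = 0.85004
  −0.39·log₂(0.10) = 1.29555
H(P,Q) = 2.3932 bits.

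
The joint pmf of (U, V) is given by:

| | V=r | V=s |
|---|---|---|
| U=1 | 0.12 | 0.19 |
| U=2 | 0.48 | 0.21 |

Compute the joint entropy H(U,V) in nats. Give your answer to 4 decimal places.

H(U,V) = −Σ p(x,y)·ln p(x,y) over all 4 cells.
  cell (1,r): −0.12·ln0.12 = 0.25443
  cell (1,s): −0.19·ln0.19 = 0.31554
  cell (2,r): −0.48·ln0.48 = 0.35231
  cell (2,s): −0.21·ln0.21 = 0.32774
Sum = 1.2500 nats.

1.2500 nats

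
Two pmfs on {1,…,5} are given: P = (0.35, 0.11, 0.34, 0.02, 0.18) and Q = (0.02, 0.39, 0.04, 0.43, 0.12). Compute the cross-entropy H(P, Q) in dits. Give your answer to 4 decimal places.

1.2880 dits

H(P,Q) = −Σ p·log₁₀ q.
  −0.35·log₁₀(0.02) = 0.59464
  −0.11·log₁₀(0.39) = 0.04498
  −0.34·log₁₀(0.04) = 0.47530
  −0.02·log₁₀(0.43) = 0.00733
  −0.18·log₁₀(0.12) = 0.16575
H(P,Q) = 1.2880 dits.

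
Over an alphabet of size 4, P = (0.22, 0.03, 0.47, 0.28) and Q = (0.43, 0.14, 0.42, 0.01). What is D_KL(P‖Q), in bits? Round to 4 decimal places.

1.1430 bits

D(P‖Q) = Σ p·log₂(p/q).
  0.22·log₂(0.22/0.43) = -0.21270
  0.03·log₂(0.03/0.14) = -0.06667
  0.47·log₂(0.47/0.42) = 0.07627
  0.28·log₂(0.28/0.01) = 1.34606
D(P‖Q) = 1.1430 bits.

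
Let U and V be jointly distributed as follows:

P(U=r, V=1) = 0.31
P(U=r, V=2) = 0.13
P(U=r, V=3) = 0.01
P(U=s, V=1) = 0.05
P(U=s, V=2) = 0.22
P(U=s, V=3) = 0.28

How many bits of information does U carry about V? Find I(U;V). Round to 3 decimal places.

0.388 bits

Marginals: p(U) = (0.4500, 0.5500), p(V) = (0.3600, 0.3500, 0.2900).
I(U;V) = Σ p(x,y)·log₂[p(x,y)/(p(x)p(y))].
  (r,1): 0.31·log₂(1.9136) = 0.2902
  (r,2): 0.13·log₂(0.8254) = -0.0360
  (r,3): 0.01·log₂(0.0766) = -0.0371
  (s,1): 0.05·log₂(0.2525) = -0.0993
  (s,2): 0.22·log₂(1.1429) = 0.0424
  (s,3): 0.28·log₂(1.7555) = 0.2273
Sum = 0.388 bits.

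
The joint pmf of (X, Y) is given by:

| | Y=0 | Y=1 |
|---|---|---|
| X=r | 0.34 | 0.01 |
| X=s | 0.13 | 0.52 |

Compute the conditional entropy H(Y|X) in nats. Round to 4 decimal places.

0.3707 nats

Chain rule: H(Y|X) = H(X,Y) − H(X).
Marginals: p(X) = (0.3500, 0.6500), p(Y) = (0.4700, 0.5300).
H(X,Y) = 1.0181 nats; H(X) = 0.6474 nats.
H(Y|X) = 1.0181 − 0.6474 = 0.3707 nats.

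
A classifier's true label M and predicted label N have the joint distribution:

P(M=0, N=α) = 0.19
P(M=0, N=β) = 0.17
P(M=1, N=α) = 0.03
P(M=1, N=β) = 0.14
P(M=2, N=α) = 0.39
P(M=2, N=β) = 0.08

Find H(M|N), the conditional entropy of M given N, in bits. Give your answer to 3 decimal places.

Chain rule: H(M|N) = H(M,N) − H(N).
Marginals: p(M) = (0.3600, 0.1700, 0.4700), p(N) = (0.6100, 0.3900).
H(M,N) = 2.2600 bits; H(N) = 0.9648 bits.
H(M|N) = 2.2600 − 0.9648 = 1.295 bits.

1.295 bits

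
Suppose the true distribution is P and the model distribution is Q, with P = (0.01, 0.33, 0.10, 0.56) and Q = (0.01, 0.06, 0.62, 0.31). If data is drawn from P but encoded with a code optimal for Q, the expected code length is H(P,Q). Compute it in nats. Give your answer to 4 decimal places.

1.6781 nats

H(P,Q) = −Σ p·ln q.
  −0.01·ln(0.01) = 0.04605
  −0.33·ln(0.06) = 0.92843
  −0.10·ln(0.62) = 0.04780
  −0.56·ln(0.31) = 0.65586
H(P,Q) = 1.6781 nats.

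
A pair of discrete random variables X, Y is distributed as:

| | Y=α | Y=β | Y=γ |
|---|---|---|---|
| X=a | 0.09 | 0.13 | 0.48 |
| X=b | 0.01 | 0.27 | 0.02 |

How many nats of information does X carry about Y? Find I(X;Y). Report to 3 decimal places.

0.242 nats

Marginals: p(X) = (0.7000, 0.3000), p(Y) = (0.1000, 0.4000, 0.5000).
I(X;Y) = H(X) + H(Y) − H(X,Y).
H(X) = 0.6109, H(Y) = 0.9433, H(X,Y) = 1.3121.
I(X;Y) = 0.6109 + 0.9433 − 1.3121 = 0.242 nats.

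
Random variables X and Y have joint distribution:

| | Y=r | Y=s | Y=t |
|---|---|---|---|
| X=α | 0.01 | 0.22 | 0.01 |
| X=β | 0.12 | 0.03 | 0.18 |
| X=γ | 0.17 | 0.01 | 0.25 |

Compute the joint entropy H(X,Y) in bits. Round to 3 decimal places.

2.579 bits

H(X,Y) = −Σ p(x,y)·log₂ p(x,y) over all 9 cells.
  cell (α,r): −0.01·log₂0.01 = 0.0664
  cell (α,s): −0.22·log₂0.22 = 0.4806
  cell (α,t): −0.01·log₂0.01 = 0.0664
  cell (β,r): −0.12·log₂0.12 = 0.3671
  cell (β,s): −0.03·log₂0.03 = 0.1518
  cell (β,t): −0.18·log₂0.18 = 0.4453
  cell (γ,r): −0.17·log₂0.17 = 0.4346
  cell (γ,s): −0.01·log₂0.01 = 0.0664
  cell (γ,t): −0.25·log₂0.25 = 0.5000
Sum = 2.579 bits.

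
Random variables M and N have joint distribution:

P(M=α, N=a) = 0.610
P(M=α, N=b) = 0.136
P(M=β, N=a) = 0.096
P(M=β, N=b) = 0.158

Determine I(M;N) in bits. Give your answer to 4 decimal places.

Marginals: p(M) = (0.7460, 0.2540), p(N) = (0.7060, 0.2940).
I(M;N) = H(M) + H(N) − H(M,N).
H(M) = 0.8176, H(N) = 0.8738, H(M,N) = 1.5716.
I(M;N) = 0.8176 + 0.8738 − 1.5716 = 0.1198 bits.

0.1198 bits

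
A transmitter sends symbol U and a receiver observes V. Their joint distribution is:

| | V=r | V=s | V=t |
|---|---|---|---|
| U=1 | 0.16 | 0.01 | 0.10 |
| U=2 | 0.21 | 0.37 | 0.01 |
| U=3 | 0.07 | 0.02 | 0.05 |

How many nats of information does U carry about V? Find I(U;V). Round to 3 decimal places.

Marginals: p(U) = (0.2700, 0.5900, 0.1400), p(V) = (0.4400, 0.4000, 0.1600).
I(U;V) = Σ p(x,y)·ln[p(x,y)/(p(x)p(y))].
  (1,r): 0.16·ln(1.3468) = 0.0476
  (1,s): 0.01·ln(0.0926) = -0.0238
  (1,t): 0.10·ln(2.3148) = 0.0839
  (2,r): 0.21·ln(0.8089) = -0.0445
  (2,s): 0.37·ln(1.5678) = 0.1664
  (2,t): 0.01·ln(0.1059) = -0.0224
  (3,r): 0.07·ln(1.1364) = 0.0089
  (3,s): 0.02·ln(0.3571) = -0.0206
  (3,t): 0.05·ln(2.2321) = 0.0401
Sum = 0.236 nats.

0.236 nats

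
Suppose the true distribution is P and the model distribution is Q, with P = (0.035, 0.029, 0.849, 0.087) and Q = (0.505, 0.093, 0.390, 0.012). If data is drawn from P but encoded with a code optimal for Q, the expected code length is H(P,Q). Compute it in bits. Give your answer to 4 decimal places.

1.8423 bits

H(P,Q) = −Σ p·log₂ q.
  −0.035·log₂(0.505) = 0.03450
  −0.029·log₂(0.093) = 0.09937
  −0.849·log₂(0.390) = 1.15333
  −0.087·log₂(0.012) = 0.55513
H(P,Q) = 1.8423 bits.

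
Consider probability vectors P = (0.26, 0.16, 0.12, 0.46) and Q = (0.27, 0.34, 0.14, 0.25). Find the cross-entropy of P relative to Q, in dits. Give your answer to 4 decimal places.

0.6022 dits

H(P,Q) = −Σ p·log₁₀ q.
  −0.26·log₁₀(0.27) = 0.14785
  −0.16·log₁₀(0.34) = 0.07496
  −0.12·log₁₀(0.14) = 0.10246
  −0.46·log₁₀(0.25) = 0.27695
H(P,Q) = 0.6022 dits.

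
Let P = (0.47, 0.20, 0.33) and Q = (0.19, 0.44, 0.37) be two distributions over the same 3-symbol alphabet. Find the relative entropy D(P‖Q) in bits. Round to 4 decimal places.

D(P‖Q) = Σ p·log₂(p/q).
  0.47·log₂(0.47/0.19) = 0.61413
  0.20·log₂(0.20/0.44) = -0.22750
  0.33·log₂(0.33/0.37) = -0.05447
D(P‖Q) = 0.3322 bits.

0.3322 bits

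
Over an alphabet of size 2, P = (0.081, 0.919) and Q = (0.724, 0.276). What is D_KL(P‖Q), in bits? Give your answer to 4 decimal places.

1.3389 bits

D(P‖Q) = Σ p·log₂(p/q).
  0.081·log₂(0.081/0.724) = -0.25596
  0.919·log₂(0.919/0.276) = 1.59483
D(P‖Q) = 1.3389 bits.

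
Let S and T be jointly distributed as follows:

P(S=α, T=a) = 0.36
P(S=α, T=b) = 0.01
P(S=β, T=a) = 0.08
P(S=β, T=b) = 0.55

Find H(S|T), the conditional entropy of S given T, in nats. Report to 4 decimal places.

Chain rule: H(S|T) = H(S,T) − H(T).
Marginals: p(S) = (0.3700, 0.6300), p(T) = (0.4400, 0.5600).
H(S,T) = 0.9447 nats; H(T) = 0.6859 nats.
H(S|T) = 0.9447 − 0.6859 = 0.2588 nats.

0.2588 nats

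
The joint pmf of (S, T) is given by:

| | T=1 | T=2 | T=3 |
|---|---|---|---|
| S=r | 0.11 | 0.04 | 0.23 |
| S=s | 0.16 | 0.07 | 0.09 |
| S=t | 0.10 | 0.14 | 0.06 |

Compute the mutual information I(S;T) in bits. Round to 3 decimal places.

0.138 bits

Marginals: p(S) = (0.3800, 0.3200, 0.3000), p(T) = (0.3700, 0.2500, 0.3800).
I(S;T) = Σ p(x,y)·log₂[p(x,y)/(p(x)p(y))].
  (r,1): 0.11·log₂(0.7824) = -0.0390
  (r,2): 0.04·log₂(0.4211) = -0.0499
  (r,3): 0.23·log₂(1.5928) = 0.1545
  (s,1): 0.16·log₂(1.3514) = 0.0695
  (s,2): 0.07·log₂(0.8750) = -0.0135
  (s,3): 0.09·log₂(0.7401) = -0.0391
  (t,1): 0.10·log₂(0.9009) = -0.0151
  (t,2): 0.14·log₂(1.8667) = 0.1261
  (t,3): 0.06·log₂(0.5263) = -0.0556
Sum = 0.138 bits.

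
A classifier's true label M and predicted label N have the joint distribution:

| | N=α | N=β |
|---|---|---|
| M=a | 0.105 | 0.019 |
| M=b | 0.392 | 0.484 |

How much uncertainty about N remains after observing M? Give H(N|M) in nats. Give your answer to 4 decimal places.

0.6555 nats

Chain rule: H(N|M) = H(M,N) − H(M).
Marginals: p(M) = (0.1240, 0.8760), p(N) = (0.4970, 0.5030).
H(M,N) = 1.0303 nats; H(M) = 0.3748 nats.
H(N|M) = 1.0303 − 0.3748 = 0.6555 nats.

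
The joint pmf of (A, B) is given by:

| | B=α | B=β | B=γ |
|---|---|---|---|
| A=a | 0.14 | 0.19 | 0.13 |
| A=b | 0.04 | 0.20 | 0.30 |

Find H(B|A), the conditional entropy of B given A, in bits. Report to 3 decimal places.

1.411 bits

Chain rule: H(B|A) = H(A,B) − H(A).
Marginals: p(A) = (0.4600, 0.5400), p(B) = (0.1800, 0.3900, 0.4300).
H(A,B) = 2.4062 bits; H(A) = 0.9954 bits.
H(B|A) = 2.4062 − 0.9954 = 1.411 bits.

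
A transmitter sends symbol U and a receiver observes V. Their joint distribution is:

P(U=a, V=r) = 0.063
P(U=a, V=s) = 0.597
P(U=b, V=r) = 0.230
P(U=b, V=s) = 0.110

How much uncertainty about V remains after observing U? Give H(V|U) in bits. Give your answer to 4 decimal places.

0.6087 bits

Chain rule: H(V|U) = H(U,V) − H(U).
Marginals: p(U) = (0.6600, 0.3400), p(V) = (0.2930, 0.7070).
H(U,V) = 1.5335 bits; H(U) = 0.9248 bits.
H(V|U) = 1.5335 − 0.9248 = 0.6087 bits.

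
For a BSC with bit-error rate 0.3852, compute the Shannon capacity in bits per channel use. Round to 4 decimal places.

0.0384 bits

Binary symmetric channel: C = 1 − h₂(ε) where h₂ is the binary entropy function.
h₂(0.3852) = −0.3852·log₂0.3852 − 0.6148·log₂0.6148 = 0.9616.
C = 1 − 0.9616 = 0.0384 bits per channel use.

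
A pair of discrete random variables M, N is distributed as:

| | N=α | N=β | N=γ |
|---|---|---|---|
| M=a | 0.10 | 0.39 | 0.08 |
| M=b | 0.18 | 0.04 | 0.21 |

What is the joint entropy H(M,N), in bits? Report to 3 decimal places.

H(M,N) = −Σ p(x,y)·log₂ p(x,y) over all 6 cells.
  cell (a,α): −0.10·log₂0.10 = 0.3322
  cell (a,β): −0.39·log₂0.39 = 0.5298
  cell (a,γ): −0.08·log₂0.08 = 0.2915
  cell (b,α): −0.18·log₂0.18 = 0.4453
  cell (b,β): −0.04·log₂0.04 = 0.1858
  cell (b,γ): −0.21·log₂0.21 = 0.4728
Sum = 2.257 bits.

2.257 bits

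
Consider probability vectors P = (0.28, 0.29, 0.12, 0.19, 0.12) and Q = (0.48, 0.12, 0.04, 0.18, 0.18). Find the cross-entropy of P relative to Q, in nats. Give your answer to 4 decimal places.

H(P,Q) = −Σ p·ln q.
  −0.28·ln(0.48) = 0.20551
  −0.29·ln(0.12) = 0.61488
  −0.12·ln(0.04) = 0.38627
  −0.19·ln(0.18) = 0.32581
  −0.12·ln(0.18) = 0.20578
H(P,Q) = 1.7382 nats.

1.7382 nats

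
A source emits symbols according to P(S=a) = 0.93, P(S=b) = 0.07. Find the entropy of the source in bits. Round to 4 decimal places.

0.3659 bits

H(S) = −Σ p·log₂ p.
  −(0.93)·log₂(0.93) = 0.09737
  −(0.07)·log₂(0.07) = 0.26856
Sum: 0.09737 + 0.26856 = 0.3659 bits.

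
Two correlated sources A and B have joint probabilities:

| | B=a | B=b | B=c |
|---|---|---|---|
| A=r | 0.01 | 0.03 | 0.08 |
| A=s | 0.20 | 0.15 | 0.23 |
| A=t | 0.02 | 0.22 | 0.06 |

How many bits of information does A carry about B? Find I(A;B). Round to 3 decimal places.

Marginals: p(A) = (0.1200, 0.5800, 0.3000), p(B) = (0.2300, 0.4000, 0.3700).
I(A;B) = H(A) + H(B) − H(A,B).
H(A) = 1.3440, H(B) = 1.5472, H(A,B) = 2.7093.
I(A;B) = 1.3440 + 1.5472 − 2.7093 = 0.182 bits.

0.182 bits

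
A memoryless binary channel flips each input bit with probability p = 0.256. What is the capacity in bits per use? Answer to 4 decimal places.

0.1793 bits

Binary symmetric channel: C = 1 − h₂(ε) where h₂ is the binary entropy function.
h₂(0.256) = −0.256·log₂0.256 − 0.744·log₂0.744 = 0.8207.
C = 1 − 0.8207 = 0.1793 bits per channel use.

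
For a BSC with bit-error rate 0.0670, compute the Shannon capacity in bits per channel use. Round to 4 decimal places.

0.6454 bits

Binary symmetric channel: C = 1 − h₂(ε) where h₂ is the binary entropy function.
h₂(0.0670) = −0.0670·log₂0.0670 − 0.9330·log₂0.9330 = 0.3546.
C = 1 − 0.3546 = 0.6454 bits per channel use.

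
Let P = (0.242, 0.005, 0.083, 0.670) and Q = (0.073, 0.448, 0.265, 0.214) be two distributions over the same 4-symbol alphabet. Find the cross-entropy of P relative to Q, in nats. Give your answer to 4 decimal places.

1.7806 nats

H(P,Q) = −Σ p·ln q.
  −0.242·ln(0.073) = 0.63339
  −0.005·ln(0.448) = 0.00401
  −0.083·ln(0.265) = 0.11023
  −0.670·ln(0.214) = 1.03299
H(P,Q) = 1.7806 nats.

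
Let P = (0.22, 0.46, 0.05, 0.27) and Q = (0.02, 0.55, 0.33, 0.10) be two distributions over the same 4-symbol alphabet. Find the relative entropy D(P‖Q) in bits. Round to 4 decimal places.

D(P‖Q) = Σ p·log₂(p/q).
  0.22·log₂(0.22/0.02) = 0.76107
  0.46·log₂(0.46/0.55) = -0.11859
  0.05·log₂(0.05/0.33) = -0.13612
  0.27·log₂(0.27/0.10) = 0.38690
D(P‖Q) = 0.8933 bits.

0.8933 bits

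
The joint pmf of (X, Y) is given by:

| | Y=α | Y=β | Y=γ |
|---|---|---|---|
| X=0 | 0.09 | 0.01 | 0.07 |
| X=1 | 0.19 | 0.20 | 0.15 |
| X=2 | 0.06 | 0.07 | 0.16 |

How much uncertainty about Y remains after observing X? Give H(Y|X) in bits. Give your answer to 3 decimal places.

1.480 bits

Chain rule: H(Y|X) = H(X,Y) − H(X).
Marginals: p(X) = (0.1700, 0.5400, 0.2900), p(Y) = (0.3400, 0.2800, 0.3800).
H(X,Y) = 2.9129 bits; H(X) = 1.4325 bits.
H(Y|X) = 2.9129 − 1.4325 = 1.480 bits.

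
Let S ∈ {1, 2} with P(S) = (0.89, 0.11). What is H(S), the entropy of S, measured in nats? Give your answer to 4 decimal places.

H(S) = −Σ p·ln p.
  −(0.89)·ln(0.89) = 0.10372
  −(0.11)·ln(0.11) = 0.24280
Sum: 0.10372 + 0.24280 = 0.3465 nats.

0.3465 nats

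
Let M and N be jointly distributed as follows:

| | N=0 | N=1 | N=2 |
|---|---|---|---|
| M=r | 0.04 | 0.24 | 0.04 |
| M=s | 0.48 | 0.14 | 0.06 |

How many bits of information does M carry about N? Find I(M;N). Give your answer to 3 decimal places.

Marginals: p(M) = (0.3200, 0.6800), p(N) = (0.5200, 0.3800, 0.1000).
I(M;N) = Σ p(x,y)·log₂[p(x,y)/(p(x)p(y))].
  (r,0): 0.04·log₂(0.2404) = -0.0823
  (r,1): 0.24·log₂(1.9737) = 0.2354
  (r,2): 0.04·log₂(1.2500) = 0.0129
  (s,0): 0.48·log₂(1.3575) = 0.2116
  (s,1): 0.14·log₂(0.5418) = -0.1238
  (s,2): 0.06·log₂(0.8824) = -0.0108
Sum = 0.243 bits.

0.243 bits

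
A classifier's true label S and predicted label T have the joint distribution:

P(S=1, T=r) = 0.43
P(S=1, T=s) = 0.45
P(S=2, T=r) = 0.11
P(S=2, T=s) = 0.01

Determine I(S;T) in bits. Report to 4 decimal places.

Marginals: p(S) = (0.8800, 0.1200), p(T) = (0.5400, 0.4600).
I(S;T) = Σ p(x,y)·log₂[p(x,y)/(p(x)p(y))].
  (1,r): 0.43·log₂(0.9049) = -0.06201
  (1,s): 0.45·log₂(1.1117) = 0.06872
  (2,r): 0.11·log₂(1.6975) = 0.08398
  (2,s): 0.01·log₂(0.1812) = -0.02465
Sum = 0.0660 bits.

0.0660 bits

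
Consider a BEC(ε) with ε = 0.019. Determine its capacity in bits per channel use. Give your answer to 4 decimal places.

Binary erasure channel: capacity C = 1 − ε.
C = 1 − 0.019 = 0.9810 bits per channel use.

0.9810 bits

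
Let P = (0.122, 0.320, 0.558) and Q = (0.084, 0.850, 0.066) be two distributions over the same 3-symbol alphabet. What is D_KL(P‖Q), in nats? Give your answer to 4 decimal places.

D(P‖Q) = Σ p·ln(p/q).
  0.122·ln(0.122/0.084) = 0.04553
  0.320·ln(0.320/0.850) = -0.31261
  0.558·ln(0.558/0.066) = 1.19116
D(P‖Q) = 0.9241 nats.

0.9241 nats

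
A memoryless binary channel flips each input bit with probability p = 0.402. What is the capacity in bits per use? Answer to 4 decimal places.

Binary symmetric channel: C = 1 − h₂(ε) where h₂ is the binary entropy function.
h₂(0.402) = −0.402·log₂0.402 − 0.598·log₂0.598 = 0.9721.
C = 1 − 0.9721 = 0.0279 bits per channel use.

0.0279 bits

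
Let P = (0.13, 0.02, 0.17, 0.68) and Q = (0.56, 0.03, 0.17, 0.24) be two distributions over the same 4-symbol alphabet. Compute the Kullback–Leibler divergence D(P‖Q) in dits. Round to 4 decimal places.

0.2216 dits

D(P‖Q) = Σ p·log₁₀(p/q).
  0.13·log₁₀(0.13/0.56) = -0.08245
  0.02·log₁₀(0.02/0.03) = -0.00352
  0.17·log₁₀(0.17/0.17) = 0.00000
  0.68·log₁₀(0.68/0.24) = 0.30756
D(P‖Q) = 0.2216 dits.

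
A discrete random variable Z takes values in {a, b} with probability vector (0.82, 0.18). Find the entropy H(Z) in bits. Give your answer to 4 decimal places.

0.6801 bits

H(Z) = −Σ p·log₂ p.
  −(0.82)·log₂(0.82) = 0.23477
  −(0.18)·log₂(0.18) = 0.44531
Sum: 0.23477 + 0.44531 = 0.6801 bits.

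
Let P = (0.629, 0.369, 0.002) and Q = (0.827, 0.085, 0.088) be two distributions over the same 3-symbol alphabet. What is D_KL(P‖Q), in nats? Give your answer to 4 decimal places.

D(P‖Q) = Σ p·ln(p/q).
  0.629·ln(0.629/0.827) = -0.17214
  0.369·ln(0.369/0.085) = 0.54175
  0.002·ln(0.002/0.088) = -0.00757
D(P‖Q) = 0.3620 nats.

0.3620 nats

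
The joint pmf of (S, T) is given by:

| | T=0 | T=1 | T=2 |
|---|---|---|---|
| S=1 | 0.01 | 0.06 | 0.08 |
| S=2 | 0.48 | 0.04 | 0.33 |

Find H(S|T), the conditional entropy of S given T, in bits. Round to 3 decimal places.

0.459 bits

Marginals: p(S) = (0.1500, 0.8500), p(T) = (0.4900, 0.1000, 0.4100).
H(S|T) = Σ p(T) · H(S|T=·).
  T=0: p=0.4900, H(S|T=0) = 0.1437
  T=1: p=0.1000, H(S|T=1) = 0.9710
  T=2: p=0.4100, H(S|T=2) = 0.7121
Weighted sum = 0.459 bits.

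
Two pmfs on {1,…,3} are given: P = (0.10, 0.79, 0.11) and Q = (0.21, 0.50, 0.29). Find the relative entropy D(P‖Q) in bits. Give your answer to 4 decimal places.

D(P‖Q) = Σ p·log₂(p/q).
  0.10·log₂(0.10/0.21) = -0.10704
  0.79·log₂(0.79/0.50) = 0.52134
  0.11·log₂(0.11/0.29) = -0.15384
D(P‖Q) = 0.2605 bits.

0.2605 bits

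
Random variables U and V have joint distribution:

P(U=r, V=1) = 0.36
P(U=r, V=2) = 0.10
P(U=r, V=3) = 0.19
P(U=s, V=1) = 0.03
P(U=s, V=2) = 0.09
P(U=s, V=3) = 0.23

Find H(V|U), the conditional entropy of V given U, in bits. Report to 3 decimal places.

Marginals: p(U) = (0.6500, 0.3500), p(V) = (0.3900, 0.1900, 0.4200).
H(V|U) = Σ p(U) · H(V|U=·).
  U=r: p=0.6500, H(V|U=r) = 1.4063
  U=s: p=0.3500, H(V|U=s) = 1.2057
Weighted sum = 1.336 bits.

1.336 bits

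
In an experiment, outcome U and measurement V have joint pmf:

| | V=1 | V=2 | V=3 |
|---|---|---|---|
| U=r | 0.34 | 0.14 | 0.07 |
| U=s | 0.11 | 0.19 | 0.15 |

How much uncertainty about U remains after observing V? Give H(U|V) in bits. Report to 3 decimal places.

0.884 bits

Marginals: p(U) = (0.5500, 0.4500), p(V) = (0.4500, 0.3300, 0.2200).
H(U|V) = Σ p(V) · H(U|V=·).
  V=1: p=0.4500, H(U|V=1) = 0.8024
  V=2: p=0.3300, H(U|V=2) = 0.9834
  V=3: p=0.2200, H(U|V=3) = 0.9024
Weighted sum = 0.884 bits.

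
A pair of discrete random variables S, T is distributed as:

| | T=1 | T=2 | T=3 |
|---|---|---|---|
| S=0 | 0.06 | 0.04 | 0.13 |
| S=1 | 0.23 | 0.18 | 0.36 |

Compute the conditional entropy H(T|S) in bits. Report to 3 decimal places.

1.498 bits

Chain rule: H(T|S) = H(S,T) − H(S).
Marginals: p(S) = (0.2300, 0.7700), p(T) = (0.2900, 0.2200, 0.4900).
H(S,T) = 2.2755 bits; H(S) = 0.7780 bits.
H(T|S) = 2.2755 − 0.7780 = 1.498 bits.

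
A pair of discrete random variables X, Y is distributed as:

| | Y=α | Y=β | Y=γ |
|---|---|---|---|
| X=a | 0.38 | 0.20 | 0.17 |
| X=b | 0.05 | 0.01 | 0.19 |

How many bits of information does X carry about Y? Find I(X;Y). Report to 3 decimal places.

0.171 bits

Marginals: p(X) = (0.7500, 0.2500), p(Y) = (0.4300, 0.2100, 0.3600).
I(X;Y) = H(X) + H(Y) − H(X,Y).
H(X) = 0.8113, H(Y) = 1.5270, H(X,Y) = 2.1672.
I(X;Y) = 0.8113 + 1.5270 − 2.1672 = 0.171 bits.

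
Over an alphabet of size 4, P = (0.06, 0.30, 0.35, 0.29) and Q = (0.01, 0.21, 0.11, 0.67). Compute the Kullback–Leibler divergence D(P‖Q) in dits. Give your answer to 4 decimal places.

D(P‖Q) = Σ p·log₁₀(p/q).
  0.06·log₁₀(0.06/0.01) = 0.04669
  0.30·log₁₀(0.30/0.21) = 0.04647
  0.35·log₁₀(0.35/0.11) = 0.17594
  0.29·log₁₀(0.29/0.67) = -0.10547
D(P‖Q) = 0.1636 dits.

0.1636 dits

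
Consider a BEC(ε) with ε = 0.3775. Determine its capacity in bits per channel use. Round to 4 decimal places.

0.6225 bits

Binary erasure channel: capacity C = 1 − ε.
C = 1 − 0.3775 = 0.6225 bits per channel use.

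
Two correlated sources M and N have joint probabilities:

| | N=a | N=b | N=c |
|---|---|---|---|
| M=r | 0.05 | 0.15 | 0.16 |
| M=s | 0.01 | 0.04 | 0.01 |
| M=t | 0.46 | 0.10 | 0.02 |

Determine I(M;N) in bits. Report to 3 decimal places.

Marginals: p(M) = (0.3600, 0.0600, 0.5800), p(N) = (0.5200, 0.2900, 0.1900).
I(M;N) = H(M) + H(N) − H(M,N).
H(M) = 1.2300, H(N) = 1.4637, H(M,N) = 2.3287.
I(M;N) = 1.2300 + 1.4637 − 2.3287 = 0.365 bits.

0.365 bits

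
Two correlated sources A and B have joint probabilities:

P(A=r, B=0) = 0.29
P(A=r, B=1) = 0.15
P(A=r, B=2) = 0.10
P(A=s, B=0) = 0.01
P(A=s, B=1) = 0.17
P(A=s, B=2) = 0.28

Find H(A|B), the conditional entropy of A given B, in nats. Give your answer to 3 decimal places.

0.484 nats

Marginals: p(A) = (0.5400, 0.4600), p(B) = (0.3000, 0.3200, 0.3800).
H(A|B) = Σ p(B) · H(A|B=·).
  B=0: p=0.3000, H(A|B=0) = 0.1461
  B=1: p=0.3200, H(A|B=1) = 0.6912
  B=2: p=0.3800, H(A|B=2) = 0.5763
Weighted sum = 0.484 nats.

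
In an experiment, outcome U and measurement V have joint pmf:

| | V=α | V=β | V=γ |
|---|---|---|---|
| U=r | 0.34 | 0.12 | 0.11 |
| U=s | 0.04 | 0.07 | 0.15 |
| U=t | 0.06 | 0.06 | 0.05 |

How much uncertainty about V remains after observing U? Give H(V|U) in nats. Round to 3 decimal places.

0.979 nats

Marginals: p(U) = (0.5700, 0.2600, 0.1700), p(V) = (0.4400, 0.2500, 0.3100).
H(V|U) = Σ p(U) · H(V|U=·).
  U=r: p=0.5700, H(V|U=r) = 0.9537
  U=s: p=0.2600, H(V|U=s) = 0.9586
  U=t: p=0.1700, H(V|U=t) = 1.0951
Weighted sum = 0.979 nats.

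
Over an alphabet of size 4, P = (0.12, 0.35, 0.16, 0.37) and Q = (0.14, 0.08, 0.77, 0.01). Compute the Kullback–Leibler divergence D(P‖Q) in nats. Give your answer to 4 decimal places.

1.5827 nats

D(P‖Q) = Σ p·ln(p/q).
  0.12·ln(0.12/0.14) = -0.01850
  0.35·ln(0.35/0.08) = 0.51657
  0.16·ln(0.16/0.77) = -0.25139
  0.37·ln(0.37/0.01) = 1.33604
D(P‖Q) = 1.5827 nats.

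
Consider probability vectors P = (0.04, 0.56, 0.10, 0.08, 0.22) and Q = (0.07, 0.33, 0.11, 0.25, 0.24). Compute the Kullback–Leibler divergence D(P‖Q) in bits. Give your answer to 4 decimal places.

0.2221 bits

D(P‖Q) = Σ p·log₂(p/q).
  0.04·log₂(0.04/0.07) = -0.03229
  0.56·log₂(0.56/0.33) = 0.42726
  0.10·log₂(0.10/0.11) = -0.01375
  0.08·log₂(0.08/0.25) = -0.13151
  0.22·log₂(0.22/0.24) = -0.02762
D(P‖Q) = 0.2221 bits.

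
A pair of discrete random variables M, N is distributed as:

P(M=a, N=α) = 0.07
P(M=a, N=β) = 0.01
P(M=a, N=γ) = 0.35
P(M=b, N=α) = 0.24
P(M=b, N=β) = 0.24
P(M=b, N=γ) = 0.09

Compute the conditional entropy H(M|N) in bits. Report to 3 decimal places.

0.621 bits

Marginals: p(M) = (0.4300, 0.5700), p(N) = (0.3100, 0.2500, 0.4400).
H(M|N) = Σ p(N) · H(M|N=·).
  N=α: p=0.3100, H(M|N=α) = 0.7706
  N=β: p=0.2500, H(M|N=β) = 0.2423
  N=γ: p=0.4400, H(M|N=γ) = 0.7309
Weighted sum = 0.621 bits.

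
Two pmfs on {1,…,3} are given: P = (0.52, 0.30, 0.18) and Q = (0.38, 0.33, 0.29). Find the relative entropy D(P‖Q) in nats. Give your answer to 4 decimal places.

0.0487 nats

D(P‖Q) = Σ p·ln(p/q).
  0.52·ln(0.52/0.38) = 0.16310
  0.30·ln(0.30/0.33) = -0.02859
  0.18·ln(0.18/0.29) = -0.08585
D(P‖Q) = 0.0487 nats.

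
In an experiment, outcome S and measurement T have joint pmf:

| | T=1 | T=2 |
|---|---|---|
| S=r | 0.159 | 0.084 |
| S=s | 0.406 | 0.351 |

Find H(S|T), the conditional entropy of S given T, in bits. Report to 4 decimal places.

0.7924 bits

Marginals: p(S) = (0.2430, 0.7570), p(T) = (0.5650, 0.4350).
H(S|T) = Σ p(T) · H(S|T=·).
  T=1: p=0.5650, H(S|T=1) = 0.8574
  T=2: p=0.4350, H(S|T=2) = 0.7079
Weighted sum = 0.7924 bits.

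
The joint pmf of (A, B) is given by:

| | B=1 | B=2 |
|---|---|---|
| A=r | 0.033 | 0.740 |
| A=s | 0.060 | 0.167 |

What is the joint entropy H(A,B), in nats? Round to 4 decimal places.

0.8031 nats

H(A,B) = −Σ p(x,y)·ln p(x,y) over all 4 cells.
  cell (r,1): −0.033·ln0.033 = 0.11257
  cell (r,2): −0.740·ln0.740 = 0.22282
  cell (s,1): −0.060·ln0.060 = 0.16880
  cell (s,2): −0.167·ln0.167 = 0.29889
Sum = 0.8031 nats.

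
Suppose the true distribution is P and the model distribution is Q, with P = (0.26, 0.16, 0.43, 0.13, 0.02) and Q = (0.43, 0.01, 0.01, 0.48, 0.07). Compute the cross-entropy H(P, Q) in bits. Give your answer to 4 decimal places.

H(P,Q) = −Σ p·log₂ q.
  −0.26·log₂(0.43) = 0.31657
  −0.16·log₂(0.01) = 1.06302
  −0.43·log₂(0.01) = 2.85686
  −0.13·log₂(0.48) = 0.13766
  −0.02·log₂(0.07) = 0.07673
H(P,Q) = 4.4508 bits.

4.4508 bits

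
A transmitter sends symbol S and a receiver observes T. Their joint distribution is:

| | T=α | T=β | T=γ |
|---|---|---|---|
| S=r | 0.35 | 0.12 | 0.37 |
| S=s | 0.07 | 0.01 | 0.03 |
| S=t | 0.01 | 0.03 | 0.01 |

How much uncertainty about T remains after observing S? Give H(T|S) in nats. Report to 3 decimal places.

0.985 nats

Marginals: p(S) = (0.8400, 0.1100, 0.0500), p(T) = (0.4300, 0.1600, 0.4100).
H(T|S) = Σ p(S) · H(T|S=·).
  S=r: p=0.8400, H(T|S=r) = 1.0039
  S=s: p=0.1100, H(T|S=s) = 0.8600
  S=t: p=0.0500, H(T|S=t) = 0.9503
Weighted sum = 0.985 nats.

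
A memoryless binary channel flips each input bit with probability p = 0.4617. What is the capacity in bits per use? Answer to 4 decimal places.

Binary symmetric channel: C = 1 − h₂(ε) where h₂ is the binary entropy function.
h₂(0.4617) = −0.4617·log₂0.4617 − 0.5383·log₂0.5383 = 0.9958.
C = 1 − 0.9958 = 0.0042 bits per channel use.

0.0042 bits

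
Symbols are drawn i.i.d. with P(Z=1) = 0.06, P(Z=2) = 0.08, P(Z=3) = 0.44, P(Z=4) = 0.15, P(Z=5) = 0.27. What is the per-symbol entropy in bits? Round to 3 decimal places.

1.977 bits

H(Z) = −Σ p·log₂ p.
  −(0.06)·log₂(0.06) = 0.2435
  −(0.08)·log₂(0.08) = 0.2915
  −(0.44)·log₂(0.44) = 0.5211
  −(0.15)·log₂(0.15) = 0.4105
  −(0.27)·log₂(0.27) = 0.5100
Sum: 0.2435 + 0.2915 + 0.5211 + 0.4105 + 0.5100 = 1.977 bits.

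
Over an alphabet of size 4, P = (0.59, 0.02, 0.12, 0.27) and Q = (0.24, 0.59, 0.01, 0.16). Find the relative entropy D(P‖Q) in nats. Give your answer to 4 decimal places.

0.9025 nats

D(P‖Q) = Σ p·ln(p/q).
  0.59·ln(0.59/0.24) = 0.53070
  0.02·ln(0.02/0.59) = -0.06769
  0.12·ln(0.12/0.01) = 0.29819
  0.27·ln(0.27/0.16) = 0.14128
D(P‖Q) = 0.9025 nats.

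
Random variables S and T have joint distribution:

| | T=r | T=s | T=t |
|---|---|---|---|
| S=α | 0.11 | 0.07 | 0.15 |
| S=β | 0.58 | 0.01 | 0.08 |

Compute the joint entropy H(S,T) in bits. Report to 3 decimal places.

1.843 bits

H(S,T) = −Σ p(x,y)·log₂ p(x,y) over all 6 cells.
  cell (α,r): −0.11·log₂0.11 = 0.3503
  cell (α,s): −0.07·log₂0.07 = 0.2686
  cell (α,t): −0.15·log₂0.15 = 0.4105
  cell (β,r): −0.58·log₂0.58 = 0.4558
  cell (β,s): −0.01·log₂0.01 = 0.0664
  cell (β,t): −0.08·log₂0.08 = 0.2915
Sum = 1.843 bits.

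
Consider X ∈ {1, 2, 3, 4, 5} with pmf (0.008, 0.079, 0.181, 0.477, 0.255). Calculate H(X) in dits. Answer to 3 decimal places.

0.543 dits

H(X) = −Σ p·log₁₀ p.
  −(0.008)·log₁₀(0.008) = 0.0168
  −(0.079)·log₁₀(0.079) = 0.0871
  −(0.181)·log₁₀(0.181) = 0.1344
  −(0.477)·log₁₀(0.477) = 0.1533
  −(0.255)·log₁₀(0.255) = 0.1513
Sum: 0.0168 + 0.0871 + 0.1344 + 0.1533 + 0.1513 = 0.543 dits.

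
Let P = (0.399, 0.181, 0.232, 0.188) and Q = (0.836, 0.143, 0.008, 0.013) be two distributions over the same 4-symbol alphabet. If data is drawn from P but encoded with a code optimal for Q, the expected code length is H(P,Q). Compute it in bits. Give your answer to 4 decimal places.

3.4049 bits

H(P,Q) = −Σ p·log₂ q.
  −0.399·log₂(0.836) = 0.10311
  −0.181·log₂(0.143) = 0.50787
  −0.232·log₂(0.008) = 1.61606
  −0.188·log₂(0.013) = 1.17788
H(P,Q) = 3.4049 bits.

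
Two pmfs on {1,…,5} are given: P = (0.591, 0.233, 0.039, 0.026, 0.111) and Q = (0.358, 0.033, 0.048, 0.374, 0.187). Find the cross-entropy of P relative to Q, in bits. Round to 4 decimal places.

2.4988 bits

H(P,Q) = −Σ p·log₂ q.
  −0.591·log₂(0.358) = 0.87584
  −0.233·log₂(0.033) = 1.14668
  −0.039·log₂(0.048) = 0.17085
  −0.026·log₂(0.374) = 0.03689
  −0.111·log₂(0.187) = 0.26850
H(P,Q) = 2.4988 bits.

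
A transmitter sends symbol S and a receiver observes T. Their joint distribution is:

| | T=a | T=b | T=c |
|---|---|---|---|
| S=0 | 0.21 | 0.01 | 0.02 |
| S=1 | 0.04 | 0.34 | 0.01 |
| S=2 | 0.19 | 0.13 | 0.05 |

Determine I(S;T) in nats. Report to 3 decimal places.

Marginals: p(S) = (0.2400, 0.3900, 0.3700), p(T) = (0.4400, 0.4800, 0.0800).
I(S;T) = H(S) + H(T) − H(S,T).
H(S) = 1.0776, H(T) = 0.9156, H(S,T) = 1.7242.
I(S;T) = 1.0776 + 0.9156 − 1.7242 = 0.269 nats.

0.269 nats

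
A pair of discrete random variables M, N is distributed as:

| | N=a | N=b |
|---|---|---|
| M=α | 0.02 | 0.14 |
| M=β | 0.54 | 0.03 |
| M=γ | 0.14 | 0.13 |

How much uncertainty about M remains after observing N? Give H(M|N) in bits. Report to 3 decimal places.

1.040 bits

Marginals: p(M) = (0.1600, 0.5700, 0.2700), p(N) = (0.7000, 0.3000).
H(M|N) = Σ p(N) · H(M|N=·).
  N=a: p=0.7000, H(M|N=a) = 0.8998
  N=b: p=0.3000, H(M|N=b) = 1.3681
Weighted sum = 1.040 bits.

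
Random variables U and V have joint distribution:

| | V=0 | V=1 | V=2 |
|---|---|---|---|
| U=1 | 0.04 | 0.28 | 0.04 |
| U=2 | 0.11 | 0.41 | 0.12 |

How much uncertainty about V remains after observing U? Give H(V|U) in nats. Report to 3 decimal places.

0.823 nats

Chain rule: H(V|U) = H(U,V) − H(U).
Marginals: p(U) = (0.3600, 0.6400), p(V) = (0.1500, 0.6900, 0.1600).
H(U,V) = 1.4767 nats; H(U) = 0.6534 nats.
H(V|U) = 1.4767 − 0.6534 = 0.823 nats.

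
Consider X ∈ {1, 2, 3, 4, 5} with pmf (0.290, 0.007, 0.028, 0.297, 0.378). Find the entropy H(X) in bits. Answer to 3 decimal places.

H(X) = −Σ p·log₂ p.
  −(0.290)·log₂(0.290) = 0.5179
  −(0.007)·log₂(0.007) = 0.0501
  −(0.028)·log₂(0.028) = 0.1444
  −(0.297)·log₂(0.297) = 0.5202
  −(0.378)·log₂(0.378) = 0.5305
Sum: 0.5179 + 0.0501 + 0.1444 + 0.5202 + 0.5305 = 1.763 bits.

1.763 bits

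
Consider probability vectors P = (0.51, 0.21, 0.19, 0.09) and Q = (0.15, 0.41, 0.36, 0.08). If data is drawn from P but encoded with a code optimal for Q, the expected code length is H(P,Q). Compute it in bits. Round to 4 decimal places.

2.2740 bits

H(P,Q) = −Σ p·log₂ q.
  −0.51·log₂(0.15) = 1.39585
  −0.21·log₂(0.41) = 0.27012
  −0.19·log₂(0.36) = 0.28005
  −0.09·log₂(0.08) = 0.32795
H(P,Q) = 2.2740 bits.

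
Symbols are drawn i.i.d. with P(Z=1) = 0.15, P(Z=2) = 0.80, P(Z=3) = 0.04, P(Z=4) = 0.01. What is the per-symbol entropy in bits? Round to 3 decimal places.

H(Z) = −Σ p·log₂ p.
  −(0.15)·log₂(0.15) = 0.4105
  −(0.80)·log₂(0.80) = 0.2575
  −(0.04)·log₂(0.04) = 0.1858
  −(0.01)·log₂(0.01) = 0.0664
Sum: 0.4105 + 0.2575 + 0.1858 + 0.0664 = 0.920 bits.

0.920 bits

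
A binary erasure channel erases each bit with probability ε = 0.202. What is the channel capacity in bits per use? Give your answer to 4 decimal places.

Binary erasure channel: capacity C = 1 − ε.
C = 1 − 0.202 = 0.7980 bits per channel use.

0.7980 bits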